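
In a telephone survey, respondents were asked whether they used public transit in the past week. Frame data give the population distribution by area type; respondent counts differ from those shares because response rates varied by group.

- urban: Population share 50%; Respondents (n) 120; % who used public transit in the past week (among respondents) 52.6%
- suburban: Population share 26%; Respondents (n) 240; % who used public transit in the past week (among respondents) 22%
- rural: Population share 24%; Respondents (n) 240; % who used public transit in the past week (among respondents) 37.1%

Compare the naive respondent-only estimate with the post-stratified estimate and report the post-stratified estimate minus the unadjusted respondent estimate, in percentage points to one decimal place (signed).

+6.8 percentage points

Naive respondent-only estimate (weights = respondent counts):
  (120/600)×52.6 + (240/600)×22 + (240/600)×37.1 = 34.16%
Post-stratified estimate weights by population shares:
  0.5×52.6 + 0.26×22 + 0.24×37.1 = 40.924%
Difference = 40.924 − 34.16 = 6.764 pp.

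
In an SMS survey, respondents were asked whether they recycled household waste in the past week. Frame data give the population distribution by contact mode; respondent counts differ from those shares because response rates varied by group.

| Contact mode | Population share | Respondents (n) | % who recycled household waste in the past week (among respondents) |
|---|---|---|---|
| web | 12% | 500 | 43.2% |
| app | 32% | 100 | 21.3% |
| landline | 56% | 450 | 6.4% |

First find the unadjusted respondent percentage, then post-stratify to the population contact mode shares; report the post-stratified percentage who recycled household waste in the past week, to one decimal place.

Unadjusted (pooled respondent) estimate weights by respondent counts:
  (500/1050)×43.2 + (100/1050)×21.3 + (450/1050)×6.4 = 25.3429%
Reweighting by population contact mode shares:
  0.12×43.2 + 0.32×21.3 + 0.56×6.4 = 15.584%

15.6%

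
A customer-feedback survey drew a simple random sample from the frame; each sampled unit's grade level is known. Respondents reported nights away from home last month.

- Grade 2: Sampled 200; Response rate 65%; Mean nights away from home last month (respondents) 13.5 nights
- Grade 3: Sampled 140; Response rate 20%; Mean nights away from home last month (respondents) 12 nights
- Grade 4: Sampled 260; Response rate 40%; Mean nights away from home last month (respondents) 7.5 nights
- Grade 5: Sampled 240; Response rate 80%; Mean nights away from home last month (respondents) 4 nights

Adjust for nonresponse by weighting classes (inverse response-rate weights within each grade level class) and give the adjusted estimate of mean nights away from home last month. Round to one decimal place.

8.7

Weighting each respondent by the inverse class response rate inflates each class back to its sampled size, so the class weight is n_sampled:
  Grade 2: 200 × 13.5 = 2700
  Grade 3: 140 × 12 = 1680
  Grade 4: 260 × 7.5 = 1950
  Grade 5: 240 × 4 = 960
Adjusted estimate = 7290 / 840 = 8.67857 → 8.7.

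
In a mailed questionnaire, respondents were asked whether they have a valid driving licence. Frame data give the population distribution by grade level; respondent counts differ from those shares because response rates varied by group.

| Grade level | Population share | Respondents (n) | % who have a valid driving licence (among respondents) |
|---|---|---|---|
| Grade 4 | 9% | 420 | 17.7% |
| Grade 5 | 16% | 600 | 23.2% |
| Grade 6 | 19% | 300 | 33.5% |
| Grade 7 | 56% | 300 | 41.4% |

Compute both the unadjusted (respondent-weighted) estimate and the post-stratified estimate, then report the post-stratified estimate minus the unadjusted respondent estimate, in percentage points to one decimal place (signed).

Unadjusted (pooled respondent) estimate weights by respondent counts:
  (420/1620)×17.7 + (600/1620)×23.2 + (300/1620)×33.5 + (300/1620)×41.4 = 27.0519%
Reweighting by population grade level shares:
  0.09×17.7 + 0.16×23.2 + 0.19×33.5 + 0.56×41.4 = 34.854%
Difference = 34.854 − 27.0519 = 7.8021 pp.

+7.8 percentage points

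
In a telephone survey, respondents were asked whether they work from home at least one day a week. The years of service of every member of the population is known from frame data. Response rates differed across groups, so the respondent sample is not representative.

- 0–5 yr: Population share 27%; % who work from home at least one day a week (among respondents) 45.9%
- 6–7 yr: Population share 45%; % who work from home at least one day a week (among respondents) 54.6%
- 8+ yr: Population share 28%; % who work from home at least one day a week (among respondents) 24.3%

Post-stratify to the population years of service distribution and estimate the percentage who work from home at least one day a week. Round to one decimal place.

43.8%

Post-stratification weights by population share, not respondent share:
  0–5 yr: 0.27 × 45.9 = 12.393
  6–7 yr: 0.45 × 54.6 = 24.57
  8+ yr: 0.28 × 24.3 = 6.804
Post-stratified estimate = 43.767 → 43.8%.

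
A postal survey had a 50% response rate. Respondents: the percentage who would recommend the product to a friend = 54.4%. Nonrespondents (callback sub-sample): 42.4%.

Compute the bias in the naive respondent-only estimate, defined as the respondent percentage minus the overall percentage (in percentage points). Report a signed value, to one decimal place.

+6.0 percentage points

Nonresponse fraction = 1 − 0.5 = 0.5.
Bias = (nonresponse fraction) × (respondent percentage − nonrespondent percentage)
     = 0.5 × (54.4 − 42.4) = 0.5 × 12 = 6.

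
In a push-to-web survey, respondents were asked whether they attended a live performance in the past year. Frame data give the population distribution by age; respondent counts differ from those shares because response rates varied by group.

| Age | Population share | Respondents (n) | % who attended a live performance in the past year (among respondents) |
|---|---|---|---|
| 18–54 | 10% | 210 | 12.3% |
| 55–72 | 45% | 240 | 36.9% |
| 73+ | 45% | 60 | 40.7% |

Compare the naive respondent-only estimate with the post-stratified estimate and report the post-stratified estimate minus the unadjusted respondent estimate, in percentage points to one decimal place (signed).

Unadjusted (pooled respondent) estimate weights by respondent counts:
  (210/510)×12.3 + (240/510)×36.9 + (60/510)×40.7 = 27.2176%
Post-stratified estimate weights by population shares:
  0.1×12.3 + 0.45×36.9 + 0.45×40.7 = 36.15%
Difference = 36.15 − 27.2176 = 8.9324 pp.

+8.9 percentage points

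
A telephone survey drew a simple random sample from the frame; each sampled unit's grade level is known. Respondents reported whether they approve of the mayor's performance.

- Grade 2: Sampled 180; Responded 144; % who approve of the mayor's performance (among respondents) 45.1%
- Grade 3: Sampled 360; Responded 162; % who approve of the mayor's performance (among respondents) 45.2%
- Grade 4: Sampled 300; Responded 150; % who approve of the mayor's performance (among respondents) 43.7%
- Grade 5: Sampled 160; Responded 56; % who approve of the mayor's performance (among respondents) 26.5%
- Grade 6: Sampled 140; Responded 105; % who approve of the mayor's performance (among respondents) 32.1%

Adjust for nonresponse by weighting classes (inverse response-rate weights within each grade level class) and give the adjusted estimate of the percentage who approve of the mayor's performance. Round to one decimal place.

Response rates by class: Grade 2 144/180 = 80%, Grade 3 162/360 = 45%, Grade 4 150/300 = 50%, Grade 5 56/160 = 35%, Grade 6 105/140 = 75%.
Weighting each respondent by the inverse class response rate inflates each class back to its sampled size, so the class weight is n_sampled:
  Grade 2: 180 × 45.1 = 8118
  Grade 3: 360 × 45.2 = 16272
  Grade 4: 300 × 43.7 = 13,110
  Grade 5: 160 × 26.5 = 4240
  Grade 6: 140 × 32.1 = 4494
Adjusted estimate = 46,234 / 1,140 = 40.5561 → 40.6%.

40.6%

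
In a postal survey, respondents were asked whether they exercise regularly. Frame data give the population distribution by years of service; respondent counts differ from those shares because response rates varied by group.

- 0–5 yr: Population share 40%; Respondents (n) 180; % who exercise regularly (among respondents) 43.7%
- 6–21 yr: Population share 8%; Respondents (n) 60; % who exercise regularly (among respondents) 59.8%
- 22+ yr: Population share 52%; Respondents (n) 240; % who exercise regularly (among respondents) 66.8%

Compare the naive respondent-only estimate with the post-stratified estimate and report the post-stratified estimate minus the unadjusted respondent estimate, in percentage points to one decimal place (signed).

-0.3 percentage points

Naive respondent-only estimate (weights = respondent counts):
  (180/480)×43.7 + (60/480)×59.8 + (240/480)×66.8 = 57.2625%
Post-stratified estimate weights by population shares:
  0.4×43.7 + 0.08×59.8 + 0.52×66.8 = 57%
Difference = 57 − 57.2625 = -0.2625 pp.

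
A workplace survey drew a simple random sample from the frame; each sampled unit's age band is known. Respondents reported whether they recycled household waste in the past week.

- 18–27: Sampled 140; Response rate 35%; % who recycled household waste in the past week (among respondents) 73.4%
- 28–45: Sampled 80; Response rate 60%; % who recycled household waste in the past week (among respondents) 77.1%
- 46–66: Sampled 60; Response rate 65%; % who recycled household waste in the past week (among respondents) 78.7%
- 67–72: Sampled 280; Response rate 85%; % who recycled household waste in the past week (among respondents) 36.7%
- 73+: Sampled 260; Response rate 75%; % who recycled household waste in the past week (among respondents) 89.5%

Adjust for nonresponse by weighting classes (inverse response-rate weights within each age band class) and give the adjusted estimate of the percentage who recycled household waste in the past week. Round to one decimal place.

66.7%

Weighting each respondent by the inverse class response rate inflates each class back to its sampled size, so the class weight is n_sampled:
  18–27: 140 × 73.4 = 10,276
  28–45: 80 × 77.1 = 6168
  46–66: 60 × 78.7 = 4722
  67–72: 280 × 36.7 = 10,276
  73+: 260 × 89.5 = 23,270
Adjusted estimate = 54,712 / 820 = 66.722 → 66.7%.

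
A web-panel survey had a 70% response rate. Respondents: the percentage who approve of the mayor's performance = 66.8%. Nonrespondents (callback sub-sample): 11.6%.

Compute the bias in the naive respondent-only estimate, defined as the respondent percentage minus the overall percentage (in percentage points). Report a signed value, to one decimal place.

+16.6 percentage points

Nonresponse fraction = 1 − 0.7 = 0.3.
Bias = (nonresponse fraction) × (respondent percentage − nonrespondent percentage)
     = 0.3 × (66.8 − 11.6) = 0.3 × 55.2 = 16.56.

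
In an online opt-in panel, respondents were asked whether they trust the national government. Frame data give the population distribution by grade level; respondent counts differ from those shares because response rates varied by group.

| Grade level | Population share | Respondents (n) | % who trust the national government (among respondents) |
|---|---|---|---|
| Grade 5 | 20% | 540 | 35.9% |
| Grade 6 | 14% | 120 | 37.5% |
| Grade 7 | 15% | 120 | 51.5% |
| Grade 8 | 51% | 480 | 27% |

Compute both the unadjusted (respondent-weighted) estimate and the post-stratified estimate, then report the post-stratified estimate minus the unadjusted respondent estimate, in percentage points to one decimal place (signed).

-0.2 percentage points

Naive respondent-only estimate (weights = respondent counts):
  (540/1260)×35.9 + (120/1260)×37.5 + (120/1260)×51.5 + (480/1260)×27 = 34.1476%
Post-stratifying to population shares instead:
  0.2×35.9 + 0.14×37.5 + 0.15×51.5 + 0.51×27 = 33.925%
Difference = 33.925 − 34.1476 = -0.2226 pp.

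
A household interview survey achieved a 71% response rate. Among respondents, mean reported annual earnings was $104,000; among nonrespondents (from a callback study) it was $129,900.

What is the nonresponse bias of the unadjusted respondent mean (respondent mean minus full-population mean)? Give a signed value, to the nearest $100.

Nonresponse fraction = 1 − 0.71 = 0.29.
Bias = (nonresponse fraction) × (respondent mean − nonrespondent mean)
     = 0.29 × (104,000 − 129,900) = 0.29 × -25,900 = -7511.

-$7,500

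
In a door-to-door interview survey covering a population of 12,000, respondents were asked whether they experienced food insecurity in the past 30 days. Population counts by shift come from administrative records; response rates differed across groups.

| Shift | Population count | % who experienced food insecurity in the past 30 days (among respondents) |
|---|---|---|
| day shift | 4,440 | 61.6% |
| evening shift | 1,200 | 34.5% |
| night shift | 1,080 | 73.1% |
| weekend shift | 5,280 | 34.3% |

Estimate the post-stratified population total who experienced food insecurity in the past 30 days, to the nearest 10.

5,750

Estimated count per cell = population count × respondent percentage:
  day shift: 4,440 × 61.6% = 2735.04
  evening shift: 1,200 × 34.5% = 414
  night shift: 1,080 × 73.1% = 789.48
  weekend shift: 5,280 × 34.3% = 1811.04
Estimated total = 5749.56 → 5,750.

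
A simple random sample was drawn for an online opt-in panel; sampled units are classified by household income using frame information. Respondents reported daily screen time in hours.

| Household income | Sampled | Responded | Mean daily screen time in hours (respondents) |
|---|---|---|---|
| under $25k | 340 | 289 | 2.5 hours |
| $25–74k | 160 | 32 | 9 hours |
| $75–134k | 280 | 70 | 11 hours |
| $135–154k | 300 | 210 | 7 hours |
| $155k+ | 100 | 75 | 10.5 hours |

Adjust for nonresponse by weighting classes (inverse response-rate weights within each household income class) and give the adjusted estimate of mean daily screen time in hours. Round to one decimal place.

7.2

Response rates by class: under $25k 289/340 = 85%, $25–74k 32/160 = 20%, $75–134k 70/280 = 25%, $135–154k 210/300 = 70%, $155k+ 75/100 = 75%.
Inverse-response-rate weighting restores each class to its sampled count, so class totals weight by n_sampled:
  under $25k: 340 × 2.5 = 850
  $25–74k: 160 × 9 = 1440
  $75–134k: 280 × 11 = 3080
  $135–154k: 300 × 7 = 2100
  $155k+: 100 × 10.5 = 1050
Adjusted estimate = 8520 / 1,180 = 7.22034 → 7.2.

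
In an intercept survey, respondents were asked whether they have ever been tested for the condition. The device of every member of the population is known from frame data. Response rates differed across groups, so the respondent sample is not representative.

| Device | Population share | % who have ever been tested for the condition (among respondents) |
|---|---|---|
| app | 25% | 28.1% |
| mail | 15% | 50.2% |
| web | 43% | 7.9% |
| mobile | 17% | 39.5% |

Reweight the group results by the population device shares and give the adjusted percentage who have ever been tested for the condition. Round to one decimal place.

Weight each group's respondent value by its population share:
  app: 0.25 × 28.1 = 7.025
  mail: 0.15 × 50.2 = 7.53
  web: 0.43 × 7.9 = 3.397
  mobile: 0.17 × 39.5 = 6.715
Post-stratified estimate = 24.667 → 24.7%.

24.7%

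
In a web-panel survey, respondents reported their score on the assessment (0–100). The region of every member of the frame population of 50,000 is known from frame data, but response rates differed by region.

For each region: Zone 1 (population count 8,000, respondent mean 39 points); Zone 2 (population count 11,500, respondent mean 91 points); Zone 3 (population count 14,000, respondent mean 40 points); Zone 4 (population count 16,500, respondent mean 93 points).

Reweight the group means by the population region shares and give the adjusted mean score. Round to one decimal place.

69.1

Reweight to the known region distribution:
  Zone 1: (8,000/50,000) × 39 = 6.24
  Zone 2: (11,500/50,000) × 91 = 20.93
  Zone 3: (14,000/50,000) × 40 = 11.2
  Zone 4: (16,500/50,000) × 93 = 30.69
Post-stratified estimate = 69.06 → 69.1.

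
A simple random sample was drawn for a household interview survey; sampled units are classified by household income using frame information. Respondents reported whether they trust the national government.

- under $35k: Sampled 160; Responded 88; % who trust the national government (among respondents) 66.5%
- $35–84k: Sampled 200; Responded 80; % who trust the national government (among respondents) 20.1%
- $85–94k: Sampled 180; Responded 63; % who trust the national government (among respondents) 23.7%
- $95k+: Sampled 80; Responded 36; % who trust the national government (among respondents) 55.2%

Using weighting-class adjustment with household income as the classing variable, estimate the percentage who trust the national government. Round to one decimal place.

Class response rates: under $35k 88/160 = 55%, $35–84k 80/200 = 40%, $85–94k 63/180 = 35%, $95k+ 36/80 = 45%.
With weight = n_sampled/n_responded per class, the weighted class total is n_sampled:
  under $35k: 160 × 66.5 = 10,640
  $35–84k: 200 × 20.1 = 4020
  $85–94k: 180 × 23.7 = 4266
  $95k+: 80 × 55.2 = 4416
Adjusted estimate = 23,342 / 620 = 37.6484 → 37.6%.

37.6%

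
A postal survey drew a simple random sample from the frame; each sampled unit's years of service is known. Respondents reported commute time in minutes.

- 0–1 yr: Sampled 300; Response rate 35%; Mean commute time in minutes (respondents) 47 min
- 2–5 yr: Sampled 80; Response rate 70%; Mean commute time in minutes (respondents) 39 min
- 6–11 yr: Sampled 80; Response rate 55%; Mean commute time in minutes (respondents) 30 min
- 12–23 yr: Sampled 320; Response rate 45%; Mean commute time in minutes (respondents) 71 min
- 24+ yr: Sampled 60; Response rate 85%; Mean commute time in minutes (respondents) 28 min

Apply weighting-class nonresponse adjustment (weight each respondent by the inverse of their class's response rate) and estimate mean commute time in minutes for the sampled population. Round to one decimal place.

Inverse-response-rate weighting restores each class to its sampled count, so class totals weight by n_sampled:
  0–1 yr: 300 × 47 = 14,100
  2–5 yr: 80 × 39 = 3120
  6–11 yr: 80 × 30 = 2400
  12–23 yr: 320 × 71 = 22,720
  24+ yr: 60 × 28 = 1680
Adjusted estimate = 44,020 / 840 = 52.4048 → 52.4.

52.4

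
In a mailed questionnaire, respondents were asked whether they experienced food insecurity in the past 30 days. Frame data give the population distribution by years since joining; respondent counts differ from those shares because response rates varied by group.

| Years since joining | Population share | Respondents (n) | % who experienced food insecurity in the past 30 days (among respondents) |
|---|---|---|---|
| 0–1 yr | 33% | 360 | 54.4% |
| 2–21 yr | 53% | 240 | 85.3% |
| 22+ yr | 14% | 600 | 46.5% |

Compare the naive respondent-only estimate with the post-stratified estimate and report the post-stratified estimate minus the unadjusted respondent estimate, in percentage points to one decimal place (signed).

+13.0 percentage points

Unadjusted (pooled respondent) estimate weights by respondent counts:
  (360/1200)×54.4 + (240/1200)×85.3 + (600/1200)×46.5 = 56.63%
Reweighting by population years since joining shares:
  0.33×54.4 + 0.53×85.3 + 0.14×46.5 = 69.671%
Difference = 69.671 − 56.63 = 13.041 pp.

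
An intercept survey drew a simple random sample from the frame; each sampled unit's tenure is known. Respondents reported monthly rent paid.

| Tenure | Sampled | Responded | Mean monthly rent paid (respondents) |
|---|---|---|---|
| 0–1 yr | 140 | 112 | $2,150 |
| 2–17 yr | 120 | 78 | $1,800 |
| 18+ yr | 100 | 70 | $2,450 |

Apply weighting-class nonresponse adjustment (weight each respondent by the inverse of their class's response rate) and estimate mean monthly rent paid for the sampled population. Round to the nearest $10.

$2,120

Class response rates: 0–1 yr 112/140 = 80%, 2–17 yr 78/120 = 65%, 18+ yr 70/100 = 70%.
Each respondent's weight = sampled/responded in their class; summing within a class gives n_sampled, so:
  0–1 yr: 140 × 2150 = 301,000
  2–17 yr: 120 × 1800 = 216,000
  18+ yr: 100 × 2450 = 245,000
Adjusted estimate = 762,000 / 360 = 2116.67 → $2,120.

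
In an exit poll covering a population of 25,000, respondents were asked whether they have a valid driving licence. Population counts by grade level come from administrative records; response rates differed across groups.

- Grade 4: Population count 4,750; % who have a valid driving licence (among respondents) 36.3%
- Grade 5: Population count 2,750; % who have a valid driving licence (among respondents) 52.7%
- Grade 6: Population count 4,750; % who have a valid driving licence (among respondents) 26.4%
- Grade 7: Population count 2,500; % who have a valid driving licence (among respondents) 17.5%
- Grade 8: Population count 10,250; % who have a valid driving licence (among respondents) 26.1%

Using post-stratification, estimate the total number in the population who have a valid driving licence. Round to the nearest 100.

Apply each group's respondent rate to its population count:
  Grade 4: 4,750 × 36.3% = 1724.25
  Grade 5: 2,750 × 52.7% = 1449.25
  Grade 6: 4,750 × 26.4% = 1254
  Grade 7: 2,500 × 17.5% = 437.5
  Grade 8: 10,250 × 26.1% = 2675.25
Estimated total = 7540.25 → 7,500.

7,500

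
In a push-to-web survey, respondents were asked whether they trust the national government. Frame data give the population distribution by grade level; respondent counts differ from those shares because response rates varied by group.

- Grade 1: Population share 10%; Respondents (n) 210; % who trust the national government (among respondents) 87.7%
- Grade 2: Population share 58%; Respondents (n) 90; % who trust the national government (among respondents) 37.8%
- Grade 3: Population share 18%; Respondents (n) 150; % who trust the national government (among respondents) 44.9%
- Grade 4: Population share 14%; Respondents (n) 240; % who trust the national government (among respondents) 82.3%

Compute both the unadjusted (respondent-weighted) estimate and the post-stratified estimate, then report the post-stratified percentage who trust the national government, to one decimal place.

50.3%

Naive respondent-only estimate (weights = respondent counts):
  (210/690)×87.7 + (90/690)×37.8 + (150/690)×44.9 + (240/690)×82.3 = 70.0087%
Post-stratifying to population shares instead:
  0.1×87.7 + 0.58×37.8 + 0.18×44.9 + 0.14×82.3 = 50.298%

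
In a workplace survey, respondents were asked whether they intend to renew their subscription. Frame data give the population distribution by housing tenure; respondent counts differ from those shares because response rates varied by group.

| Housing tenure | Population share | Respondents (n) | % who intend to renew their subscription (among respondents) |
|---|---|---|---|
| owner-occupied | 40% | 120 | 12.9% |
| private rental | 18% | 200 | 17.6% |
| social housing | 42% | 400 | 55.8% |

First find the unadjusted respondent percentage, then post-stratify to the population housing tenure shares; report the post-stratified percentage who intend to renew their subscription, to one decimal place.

Without adjustment, the pooled respondent share is:
  (120/720)×12.9 + (200/720)×17.6 + (400/720)×55.8 = 38.0389%
Reweighting by population housing tenure shares:
  0.4×12.9 + 0.18×17.6 + 0.42×55.8 = 31.764%

31.8%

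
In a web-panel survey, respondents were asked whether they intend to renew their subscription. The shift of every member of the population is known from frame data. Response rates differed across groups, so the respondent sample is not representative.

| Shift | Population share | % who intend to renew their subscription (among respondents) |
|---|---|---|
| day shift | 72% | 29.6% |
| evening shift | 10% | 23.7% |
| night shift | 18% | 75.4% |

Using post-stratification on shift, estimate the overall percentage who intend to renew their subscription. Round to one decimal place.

Each cell contributes population-share × respondent value:
  day shift: 0.72 × 29.6 = 21.312
  evening shift: 0.1 × 23.7 = 2.37
  night shift: 0.18 × 75.4 = 13.572
Post-stratified estimate = 37.254 → 37.3%.

37.3%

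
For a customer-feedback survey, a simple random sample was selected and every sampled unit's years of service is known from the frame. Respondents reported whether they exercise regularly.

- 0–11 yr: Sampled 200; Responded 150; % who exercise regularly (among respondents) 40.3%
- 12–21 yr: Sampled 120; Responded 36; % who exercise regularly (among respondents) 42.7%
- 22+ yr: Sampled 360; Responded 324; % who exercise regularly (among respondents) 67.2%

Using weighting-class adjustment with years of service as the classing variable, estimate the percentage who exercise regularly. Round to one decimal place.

Response rates by class: 0–11 yr 150/200 = 75%, 12–21 yr 36/120 = 30%, 22+ yr 324/360 = 90%.
With weight = n_sampled/n_responded per class, the weighted class total is n_sampled:
  0–11 yr: 200 × 40.3 = 8060
  12–21 yr: 120 × 42.7 = 5124
  22+ yr: 360 × 67.2 = 24,192
Adjusted estimate = 37,376 / 680 = 54.9647 → 55.0%.

55.0%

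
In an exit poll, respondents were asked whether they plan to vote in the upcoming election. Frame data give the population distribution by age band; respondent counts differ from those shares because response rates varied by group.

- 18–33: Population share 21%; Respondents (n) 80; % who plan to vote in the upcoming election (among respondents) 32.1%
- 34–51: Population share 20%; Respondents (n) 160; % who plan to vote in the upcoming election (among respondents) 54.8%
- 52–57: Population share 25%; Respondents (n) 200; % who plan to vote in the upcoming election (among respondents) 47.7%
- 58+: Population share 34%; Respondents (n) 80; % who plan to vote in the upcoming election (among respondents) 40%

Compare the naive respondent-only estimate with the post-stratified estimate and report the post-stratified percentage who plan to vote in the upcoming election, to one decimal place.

Naive respondent-only estimate (weights = respondent counts):
  (80/520)×32.1 + (160/520)×54.8 + (200/520)×47.7 + (80/520)×40 = 46.3%
Post-stratified estimate weights by population shares:
  0.21×32.1 + 0.2×54.8 + 0.25×47.7 + 0.34×40 = 43.226%

43.2%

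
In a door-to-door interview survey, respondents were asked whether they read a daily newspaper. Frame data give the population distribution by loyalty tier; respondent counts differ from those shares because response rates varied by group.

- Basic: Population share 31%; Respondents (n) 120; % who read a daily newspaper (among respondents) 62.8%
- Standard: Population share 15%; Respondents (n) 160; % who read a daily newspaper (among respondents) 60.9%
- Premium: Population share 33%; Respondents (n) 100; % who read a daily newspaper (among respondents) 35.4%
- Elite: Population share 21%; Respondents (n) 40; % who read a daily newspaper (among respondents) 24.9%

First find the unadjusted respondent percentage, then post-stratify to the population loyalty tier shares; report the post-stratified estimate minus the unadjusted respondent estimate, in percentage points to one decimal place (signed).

-6.4 percentage points

Naive respondent-only estimate (weights = respondent counts):
  (120/420)×62.8 + (160/420)×60.9 + (100/420)×35.4 + (40/420)×24.9 = 51.9429%
Post-stratifying to population shares instead:
  0.31×62.8 + 0.15×60.9 + 0.33×35.4 + 0.21×24.9 = 45.514%
Difference = 45.514 − 51.9429 = -6.4289 pp.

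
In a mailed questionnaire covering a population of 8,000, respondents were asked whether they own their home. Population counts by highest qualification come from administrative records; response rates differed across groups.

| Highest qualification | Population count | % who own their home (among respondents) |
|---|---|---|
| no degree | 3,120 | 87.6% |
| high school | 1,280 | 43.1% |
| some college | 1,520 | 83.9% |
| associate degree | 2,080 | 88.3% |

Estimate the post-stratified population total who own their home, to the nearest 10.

6,400

Estimated count per cell = population count × respondent percentage:
  no degree: 3,120 × 87.6% = 2733.12
  high school: 1,280 × 43.1% = 551.68
  some college: 1,520 × 83.9% = 1275.28
  associate degree: 2,080 × 88.3% = 1836.64
Estimated total = 6396.72 → 6,400.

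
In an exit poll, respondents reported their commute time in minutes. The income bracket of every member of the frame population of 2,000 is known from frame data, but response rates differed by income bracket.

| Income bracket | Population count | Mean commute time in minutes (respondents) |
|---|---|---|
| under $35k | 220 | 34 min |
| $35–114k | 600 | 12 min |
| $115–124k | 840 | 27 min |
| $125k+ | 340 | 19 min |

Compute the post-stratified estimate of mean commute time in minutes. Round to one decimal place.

21.9

Each cell contributes population-share × respondent value:
  under $35k: (220/2,000) × 34 = 3.74
  $35–114k: (600/2,000) × 12 = 3.6
  $115–124k: (840/2,000) × 27 = 11.34
  $125k+: (340/2,000) × 19 = 3.23
Post-stratified estimate = 21.91 → 21.9.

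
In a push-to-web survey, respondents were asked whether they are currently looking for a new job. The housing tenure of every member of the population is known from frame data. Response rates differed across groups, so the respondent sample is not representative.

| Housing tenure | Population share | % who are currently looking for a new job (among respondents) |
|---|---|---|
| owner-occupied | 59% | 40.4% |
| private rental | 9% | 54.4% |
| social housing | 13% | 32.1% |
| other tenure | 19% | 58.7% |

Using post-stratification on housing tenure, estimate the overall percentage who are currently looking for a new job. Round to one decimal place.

44.1%

Post-stratification weights by population share, not respondent share:
  owner-occupied: 0.59 × 40.4 = 23.836
  private rental: 0.09 × 54.4 = 4.896
  social housing: 0.13 × 32.1 = 4.173
  other tenure: 0.19 × 58.7 = 11.153
Post-stratified estimate = 44.058 → 44.1%.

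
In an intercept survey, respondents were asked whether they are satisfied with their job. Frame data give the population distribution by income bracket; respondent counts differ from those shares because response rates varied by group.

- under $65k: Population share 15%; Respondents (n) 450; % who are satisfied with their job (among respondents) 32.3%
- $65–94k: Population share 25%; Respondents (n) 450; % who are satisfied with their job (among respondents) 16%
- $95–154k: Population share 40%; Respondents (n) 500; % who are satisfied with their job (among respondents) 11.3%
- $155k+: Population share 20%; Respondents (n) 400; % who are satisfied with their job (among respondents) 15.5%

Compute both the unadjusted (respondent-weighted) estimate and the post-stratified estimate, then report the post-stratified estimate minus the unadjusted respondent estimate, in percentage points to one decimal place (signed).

-2.2 percentage points

Unadjusted (pooled respondent) estimate weights by respondent counts:
  (450/1800)×32.3 + (450/1800)×16 + (500/1800)×11.3 + (400/1800)×15.5 = 18.6583%
Post-stratifying to population shares instead:
  0.15×32.3 + 0.25×16 + 0.4×11.3 + 0.2×15.5 = 16.465%
Difference = 16.465 − 18.6583 = -2.1933 pp.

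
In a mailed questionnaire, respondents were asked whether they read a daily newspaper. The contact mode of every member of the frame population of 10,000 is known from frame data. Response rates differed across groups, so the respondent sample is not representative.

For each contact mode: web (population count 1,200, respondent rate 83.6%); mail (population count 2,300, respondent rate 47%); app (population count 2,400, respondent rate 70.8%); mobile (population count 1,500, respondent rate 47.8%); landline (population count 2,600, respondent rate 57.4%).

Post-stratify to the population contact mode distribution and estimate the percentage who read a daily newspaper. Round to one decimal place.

59.9%

Post-stratification weights by population share, not respondent share:
  web: (1,200/10,000) × 83.6 = 10.032
  mail: (2,300/10,000) × 47 = 10.81
  app: (2,400/10,000) × 70.8 = 16.992
  mobile: (1,500/10,000) × 47.8 = 7.17
  landline: (2,600/10,000) × 57.4 = 14.924
Post-stratified estimate = 59.928 → 59.9%.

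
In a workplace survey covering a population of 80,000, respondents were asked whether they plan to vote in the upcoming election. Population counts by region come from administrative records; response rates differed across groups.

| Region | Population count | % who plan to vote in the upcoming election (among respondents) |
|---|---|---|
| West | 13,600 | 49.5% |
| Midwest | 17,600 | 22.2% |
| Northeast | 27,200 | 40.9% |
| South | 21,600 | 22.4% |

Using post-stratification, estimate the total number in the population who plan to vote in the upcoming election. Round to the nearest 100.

Estimated count per cell = population count × respondent percentage:
  West: 13,600 × 49.5% = 6732
  Midwest: 17,600 × 22.2% = 3907.2
  Northeast: 27,200 × 40.9% = 11124.8
  South: 21,600 × 22.4% = 4838.4
Estimated total = 26602.4 → 26,600.

26,600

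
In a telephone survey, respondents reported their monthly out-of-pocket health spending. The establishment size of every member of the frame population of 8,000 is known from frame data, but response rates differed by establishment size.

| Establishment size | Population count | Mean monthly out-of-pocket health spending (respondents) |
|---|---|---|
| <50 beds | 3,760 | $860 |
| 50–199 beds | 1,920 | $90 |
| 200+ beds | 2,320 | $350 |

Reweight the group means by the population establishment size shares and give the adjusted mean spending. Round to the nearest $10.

$530

Post-stratification weights by population share, not respondent share:
  <50 beds: (3,760/8,000) × 860 = 404.2
  50–199 beds: (1,920/8,000) × 90 = 21.6
  200+ beds: (2,320/8,000) × 350 = 101.5
Post-stratified estimate = 527.3 → $530.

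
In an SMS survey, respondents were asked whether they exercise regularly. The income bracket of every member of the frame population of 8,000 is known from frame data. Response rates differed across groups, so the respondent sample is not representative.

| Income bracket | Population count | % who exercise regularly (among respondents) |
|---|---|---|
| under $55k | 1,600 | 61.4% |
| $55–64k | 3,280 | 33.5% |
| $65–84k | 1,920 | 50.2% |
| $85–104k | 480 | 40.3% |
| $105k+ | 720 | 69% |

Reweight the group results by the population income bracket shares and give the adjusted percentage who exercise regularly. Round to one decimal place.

46.7%

Each cell contributes population-share × respondent value:
  under $55k: (1,600/8,000) × 61.4 = 12.28
  $55–64k: (3,280/8,000) × 33.5 = 13.735
  $65–84k: (1,920/8,000) × 50.2 = 12.048
  $85–104k: (480/8,000) × 40.3 = 2.418
  $105k+: (720/8,000) × 69 = 6.21
Post-stratified estimate = 46.691 → 46.7%.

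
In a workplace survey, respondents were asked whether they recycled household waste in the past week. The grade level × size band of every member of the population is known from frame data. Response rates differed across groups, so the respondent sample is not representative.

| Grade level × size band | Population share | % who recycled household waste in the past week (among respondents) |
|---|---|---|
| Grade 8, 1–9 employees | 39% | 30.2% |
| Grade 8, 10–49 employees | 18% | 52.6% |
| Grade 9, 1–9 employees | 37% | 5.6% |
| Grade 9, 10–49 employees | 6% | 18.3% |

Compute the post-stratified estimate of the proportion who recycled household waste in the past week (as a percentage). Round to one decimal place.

24.4%

Post-stratification weights by population share, not respondent share:
  Grade 8, 1–9 employees: 0.39 × 30.2 = 11.778
  Grade 8, 10–49 employees: 0.18 × 52.6 = 9.468
  Grade 9, 1–9 employees: 0.37 × 5.6 = 2.072
  Grade 9, 10–49 employees: 0.06 × 18.3 = 1.098
Post-stratified estimate = 24.416 → 24.4%.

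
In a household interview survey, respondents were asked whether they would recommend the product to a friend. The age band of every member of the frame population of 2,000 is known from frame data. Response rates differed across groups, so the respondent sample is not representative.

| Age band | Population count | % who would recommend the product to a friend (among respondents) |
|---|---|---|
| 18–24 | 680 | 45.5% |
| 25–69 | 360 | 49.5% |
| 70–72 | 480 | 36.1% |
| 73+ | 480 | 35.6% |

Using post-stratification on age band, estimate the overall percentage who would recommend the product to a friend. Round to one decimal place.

41.6%

Weight each group's respondent value by its population share:
  18–24: (680/2,000) × 45.5 = 15.47
  25–69: (360/2,000) × 49.5 = 8.91
  70–72: (480/2,000) × 36.1 = 8.664
  73+: (480/2,000) × 35.6 = 8.544
Post-stratified estimate = 41.588 → 41.6%.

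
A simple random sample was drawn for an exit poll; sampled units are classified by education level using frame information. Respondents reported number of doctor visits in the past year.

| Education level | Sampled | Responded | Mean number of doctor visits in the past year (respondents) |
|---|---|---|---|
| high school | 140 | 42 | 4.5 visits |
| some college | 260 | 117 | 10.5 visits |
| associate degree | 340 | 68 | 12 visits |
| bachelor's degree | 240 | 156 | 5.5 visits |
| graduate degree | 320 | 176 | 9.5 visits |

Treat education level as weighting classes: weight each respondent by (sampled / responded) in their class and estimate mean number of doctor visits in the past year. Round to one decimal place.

Response rates by class: high school 42/140 = 30%, some college 117/260 = 45%, associate degree 68/340 = 20%, bachelor's degree 156/240 = 65%, graduate degree 176/320 = 55%.
Each respondent's weight = sampled/responded in their class; summing within a class gives n_sampled, so:
  high school: 140 × 4.5 = 630
  some college: 260 × 10.5 = 2730
  associate degree: 340 × 12 = 4080
  bachelor's degree: 240 × 5.5 = 1320
  graduate degree: 320 × 9.5 = 3040
Adjusted estimate = 11,800 / 1,300 = 9.07692 → 9.1.

9.1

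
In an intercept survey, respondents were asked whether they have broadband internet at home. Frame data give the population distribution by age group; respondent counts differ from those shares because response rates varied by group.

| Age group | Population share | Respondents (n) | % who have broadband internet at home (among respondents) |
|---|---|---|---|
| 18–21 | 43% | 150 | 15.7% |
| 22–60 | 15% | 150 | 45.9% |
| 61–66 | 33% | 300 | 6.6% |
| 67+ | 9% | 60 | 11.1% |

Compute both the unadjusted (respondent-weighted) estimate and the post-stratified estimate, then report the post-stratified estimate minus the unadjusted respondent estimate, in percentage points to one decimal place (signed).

Unadjusted (pooled respondent) estimate weights by respondent counts:
  (150/660)×15.7 + (150/660)×45.9 + (300/660)×6.6 + (60/660)×11.1 = 18.0091%
Post-stratified estimate weights by population shares:
  0.43×15.7 + 0.15×45.9 + 0.33×6.6 + 0.09×11.1 = 16.813%
Difference = 16.813 − 18.0091 = -1.1961 pp.

-1.2 percentage points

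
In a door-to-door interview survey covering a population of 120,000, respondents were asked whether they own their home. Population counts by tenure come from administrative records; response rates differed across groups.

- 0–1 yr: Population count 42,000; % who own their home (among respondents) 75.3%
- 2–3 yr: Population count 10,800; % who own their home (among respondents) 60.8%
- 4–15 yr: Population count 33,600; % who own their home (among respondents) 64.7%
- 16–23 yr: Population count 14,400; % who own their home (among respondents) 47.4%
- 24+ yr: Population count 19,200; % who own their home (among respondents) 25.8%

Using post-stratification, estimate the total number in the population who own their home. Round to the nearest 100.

Estimated count per cell = population count × respondent percentage:
  0–1 yr: 42,000 × 75.3% = 31,626
  2–3 yr: 10,800 × 60.8% = 6566.4
  4–15 yr: 33,600 × 64.7% = 21739.2
  16–23 yr: 14,400 × 47.4% = 6825.6
  24+ yr: 19,200 × 25.8% = 4953.6
Estimated total = 71710.8 → 71,700.

71,700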